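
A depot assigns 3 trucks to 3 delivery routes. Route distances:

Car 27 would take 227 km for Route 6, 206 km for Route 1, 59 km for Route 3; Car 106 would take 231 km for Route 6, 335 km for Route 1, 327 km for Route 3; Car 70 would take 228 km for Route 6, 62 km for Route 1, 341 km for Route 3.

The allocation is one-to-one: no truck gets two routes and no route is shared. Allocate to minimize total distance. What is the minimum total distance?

This is a one-to-one assignment (minimum-cost bipartite matching).
Optimal: Car 27→Route 3 (59 km), Car 106→Route 6 (231 km), Car 70→Route 1 (62 km) — total 59+231+62 = 352 km.
Column-greedy (each route in turn goes to its cheapest remaining truck) gives 616 km, worse by 264.
Next-best assignment: Car 27→Route 6, Car 106→Route 3, Car 70→Route 1 = 616 km.
No other one-to-one assignment undercuts 352 km.

Min total: 352 km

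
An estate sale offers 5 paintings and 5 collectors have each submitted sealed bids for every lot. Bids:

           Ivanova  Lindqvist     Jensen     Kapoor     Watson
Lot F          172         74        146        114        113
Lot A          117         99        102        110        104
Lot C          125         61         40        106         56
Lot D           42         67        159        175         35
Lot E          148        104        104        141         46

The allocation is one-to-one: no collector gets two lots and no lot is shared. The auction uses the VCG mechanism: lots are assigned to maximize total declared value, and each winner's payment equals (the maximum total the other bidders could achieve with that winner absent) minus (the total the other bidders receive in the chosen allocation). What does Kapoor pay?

Efficient allocation: Ivanova→Lot C ($125), Lindqvist→Lot E ($104), Jensen→Lot F ($146), Kapoor→Lot D ($175), Watson→Lot A ($104); total welfare W = $654.
Kapoor receives Lot D at value $175, so the others get W − 175 = $479.
Without Kapoor: best allocation of the remaining 4 bidders over all 5 lots is Ivanova→Lot F ($172), Lindqvist→Lot E ($104), Jensen→Lot D ($159), Watson→Lot A ($104), total $539.
VCG payment = (others' best without Kapoor) − (others' welfare with Kapoor) = 539 − 479 = $60.

Kapoor pays $60.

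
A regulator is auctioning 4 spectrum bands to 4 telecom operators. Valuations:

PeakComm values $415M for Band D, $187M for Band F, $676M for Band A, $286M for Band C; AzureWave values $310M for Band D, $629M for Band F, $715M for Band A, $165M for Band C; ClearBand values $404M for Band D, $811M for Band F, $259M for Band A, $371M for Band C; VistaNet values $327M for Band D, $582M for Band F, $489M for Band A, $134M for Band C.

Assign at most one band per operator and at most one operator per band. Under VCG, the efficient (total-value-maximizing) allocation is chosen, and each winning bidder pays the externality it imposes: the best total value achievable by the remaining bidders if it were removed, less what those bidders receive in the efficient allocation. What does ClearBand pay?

ClearBand pays $384M.

Efficient allocation: PeakComm→Band C ($286M), AzureWave→Band A ($715M), ClearBand→Band F ($811M), VistaNet→Band D ($327M); total welfare W = $2139M.
ClearBand receives Band F at value $811M, so the others get W − 811 = $1328M.
Without ClearBand: best allocation of the remaining 3 bidders over all 4 bands is PeakComm→Band D ($415M), AzureWave→Band A ($715M), VistaNet→Band F ($582M), total $1712M.
VCG payment = (others' best without ClearBand) − (others' welfare with ClearBand) = 1712 − 1328 = $384M.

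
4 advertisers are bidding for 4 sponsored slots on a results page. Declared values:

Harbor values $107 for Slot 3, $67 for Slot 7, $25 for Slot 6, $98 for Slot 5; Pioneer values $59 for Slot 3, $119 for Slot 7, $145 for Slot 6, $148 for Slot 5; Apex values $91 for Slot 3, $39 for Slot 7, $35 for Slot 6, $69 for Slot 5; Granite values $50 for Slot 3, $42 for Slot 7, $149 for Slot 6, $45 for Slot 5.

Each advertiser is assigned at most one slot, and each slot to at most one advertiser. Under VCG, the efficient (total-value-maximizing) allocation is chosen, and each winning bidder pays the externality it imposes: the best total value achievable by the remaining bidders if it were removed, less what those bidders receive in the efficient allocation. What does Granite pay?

Granite pays $26.

Efficient allocation: Harbor→Slot 5 ($98), Pioneer→Slot 7 ($119), Apex→Slot 3 ($91), Granite→Slot 6 ($149); total welfare W = $457.
Granite receives Slot 6 at value $149, so the others get W − 149 = $308.
Without Granite: best allocation of the remaining 3 bidders over all 4 slots is Harbor→Slot 5 ($98), Pioneer→Slot 6 ($145), Apex→Slot 3 ($91), total $334.
VCG payment = (others' best without Granite) − (others' welfare with Granite) = 334 − 308 = $26.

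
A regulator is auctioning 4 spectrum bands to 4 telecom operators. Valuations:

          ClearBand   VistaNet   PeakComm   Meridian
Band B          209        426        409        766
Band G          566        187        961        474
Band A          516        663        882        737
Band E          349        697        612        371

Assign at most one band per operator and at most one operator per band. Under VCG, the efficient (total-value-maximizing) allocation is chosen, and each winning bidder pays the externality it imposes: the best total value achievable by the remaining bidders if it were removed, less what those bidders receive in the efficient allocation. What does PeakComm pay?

PeakComm pays $50M.

Efficient allocation: ClearBand→Band A ($516M), VistaNet→Band E ($697M), PeakComm→Band G ($961M), Meridian→Band B ($766M); total welfare W = $2940M.
PeakComm receives Band G at value $961M, so the others get W − 961 = $1979M.
Without PeakComm: best allocation of the remaining 3 bidders over all 4 bands is ClearBand→Band G ($566M), VistaNet→Band E ($697M), Meridian→Band B ($766M), total $2029M.
VCG payment = (others' best without PeakComm) − (others' welfare with PeakComm) = 2029 − 1979 = $50M.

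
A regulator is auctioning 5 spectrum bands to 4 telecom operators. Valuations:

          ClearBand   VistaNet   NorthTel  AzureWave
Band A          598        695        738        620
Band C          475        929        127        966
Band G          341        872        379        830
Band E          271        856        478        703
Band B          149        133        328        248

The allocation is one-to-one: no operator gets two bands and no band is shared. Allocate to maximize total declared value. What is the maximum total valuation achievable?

Optimal: ClearBand→Band A ($598M), VistaNet→Band G ($872M), NorthTel→Band E ($478M), AzureWave→Band C ($966M) — total 598+872+478+966 = $2914M.
Row-greedy (each operator in turn takes its best remaining band) gives $2835M, worse by 79.
Swapping ClearBand↔AzureWave (ClearBand→Band C $475M, AzureWave→Band A $620M) loses 469.
Checked against all permutations: $2914M is optimal.

Maximum total: $2914M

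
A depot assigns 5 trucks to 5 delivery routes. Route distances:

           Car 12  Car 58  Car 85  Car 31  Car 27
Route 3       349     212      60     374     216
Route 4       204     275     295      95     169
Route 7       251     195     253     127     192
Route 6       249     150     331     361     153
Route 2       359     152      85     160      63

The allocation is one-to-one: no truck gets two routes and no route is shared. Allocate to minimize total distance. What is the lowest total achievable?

Optimal: Car 12→Route 4 (204 km), Car 58→Route 6 (150 km), Car 85→Route 3 (60 km), Car 31→Route 7 (127 km), Car 27→Route 2 (63 km) — total 204+150+60+127+63 = 604 km.
Column-greedy (each route in turn goes to its cheapest remaining truck) gives 856 km, worse by 252.
Swapping Car 27↔Car 31 (Car 27→Route 7 192 km, Car 31→Route 2 160 km) adds 162.

Min total: 604 km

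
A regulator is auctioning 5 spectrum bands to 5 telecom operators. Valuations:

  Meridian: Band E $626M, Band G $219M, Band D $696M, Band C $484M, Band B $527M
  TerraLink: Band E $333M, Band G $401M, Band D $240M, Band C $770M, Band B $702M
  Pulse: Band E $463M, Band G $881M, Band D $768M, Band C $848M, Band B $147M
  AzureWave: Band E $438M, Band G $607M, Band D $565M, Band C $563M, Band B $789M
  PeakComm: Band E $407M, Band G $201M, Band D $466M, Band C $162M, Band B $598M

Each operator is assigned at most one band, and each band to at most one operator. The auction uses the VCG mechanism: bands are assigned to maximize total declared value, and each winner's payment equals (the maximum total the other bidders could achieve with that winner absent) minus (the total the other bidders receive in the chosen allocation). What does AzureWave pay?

AzureWave pays $191M.

Efficient allocation: Meridian→Band D ($696M), TerraLink→Band C ($770M), Pulse→Band G ($881M), AzureWave→Band B ($789M), PeakComm→Band E ($407M); total welfare W = $3543M.
AzureWave receives Band B at value $789M, so the others get W − 789 = $2754M.
Without AzureWave: best allocation of the remaining 4 bidders over all 5 bands is Meridian→Band D ($696M), TerraLink→Band C ($770M), Pulse→Band G ($881M), PeakComm→Band B ($598M), total $2945M.
VCG payment = (others' best without AzureWave) − (others' welfare with AzureWave) = 2945 − 2754 = $191M.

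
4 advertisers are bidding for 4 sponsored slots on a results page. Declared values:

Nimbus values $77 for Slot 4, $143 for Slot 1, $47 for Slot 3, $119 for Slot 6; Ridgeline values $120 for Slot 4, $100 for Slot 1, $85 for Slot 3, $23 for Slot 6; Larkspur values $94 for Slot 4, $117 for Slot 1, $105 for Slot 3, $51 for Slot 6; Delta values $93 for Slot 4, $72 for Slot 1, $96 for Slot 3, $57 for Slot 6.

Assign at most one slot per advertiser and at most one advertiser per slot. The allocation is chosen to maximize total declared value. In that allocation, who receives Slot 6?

Optimal: Nimbus→Slot 6 ($119), Ridgeline→Slot 4 ($120), Larkspur→Slot 1 ($117), Delta→Slot 3 ($96) — total 119+120+117+96 = $452.
Max-entry greedy (repeatedly take the single best remaining cell) gives $425, worse by 27.
Next-best assignment: Nimbus→Slot 1, Ridgeline→Slot 4, Larkspur→Slot 3, Delta→Slot 6 = $425.
Every other assignment is strictly worse.
Nimbus's own top slot is Slot 1 ($143), but forcing Nimbus→Slot 1 and reassigning the rest optimally gives only $425 — worse by 27.

Nimbus receives Slot 6.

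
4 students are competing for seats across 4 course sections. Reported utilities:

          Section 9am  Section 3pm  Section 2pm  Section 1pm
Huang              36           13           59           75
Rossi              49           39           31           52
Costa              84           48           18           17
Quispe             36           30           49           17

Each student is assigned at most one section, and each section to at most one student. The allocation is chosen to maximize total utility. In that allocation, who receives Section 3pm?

This is the linear assignment problem.
Optimal: Huang→Section 1pm (75 points), Rossi→Section 3pm (39 points), Costa→Section 9am (84 points), Quispe→Section 2pm (49 points) — total 75+39+84+49 = 247 points.
Row-greedy (each student in turn takes its best remaining section) gives 221 points, worse by 26.
Rossi's own top section is Section 1pm (52 points), but forcing Rossi→Section 1pm and reassigning the rest optimally gives only 225 points — worse by 22.

Rossi receives Section 3pm.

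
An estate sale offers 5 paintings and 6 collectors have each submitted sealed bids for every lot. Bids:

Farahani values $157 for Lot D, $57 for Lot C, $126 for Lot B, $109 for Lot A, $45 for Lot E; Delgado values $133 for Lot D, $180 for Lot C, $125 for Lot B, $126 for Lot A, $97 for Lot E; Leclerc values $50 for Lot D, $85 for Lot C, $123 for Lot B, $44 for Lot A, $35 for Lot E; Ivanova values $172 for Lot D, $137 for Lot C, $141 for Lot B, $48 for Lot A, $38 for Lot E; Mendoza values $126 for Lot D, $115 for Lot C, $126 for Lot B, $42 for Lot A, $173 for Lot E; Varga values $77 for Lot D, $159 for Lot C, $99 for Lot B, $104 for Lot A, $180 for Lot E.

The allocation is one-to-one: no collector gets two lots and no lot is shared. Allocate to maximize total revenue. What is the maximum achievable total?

Maximum total: $767

This is a one-to-one assignment (maximum-weight bipartite matching).
Optimal: Ivanova→Lot D ($172), Delgado→Lot C ($180), Mendoza→Lot B ($126), Farahani→Lot A ($109), Varga→Lot E ($180) — total 172+180+126+109+180 = $767.
No other one-to-one assignment exceeds $767.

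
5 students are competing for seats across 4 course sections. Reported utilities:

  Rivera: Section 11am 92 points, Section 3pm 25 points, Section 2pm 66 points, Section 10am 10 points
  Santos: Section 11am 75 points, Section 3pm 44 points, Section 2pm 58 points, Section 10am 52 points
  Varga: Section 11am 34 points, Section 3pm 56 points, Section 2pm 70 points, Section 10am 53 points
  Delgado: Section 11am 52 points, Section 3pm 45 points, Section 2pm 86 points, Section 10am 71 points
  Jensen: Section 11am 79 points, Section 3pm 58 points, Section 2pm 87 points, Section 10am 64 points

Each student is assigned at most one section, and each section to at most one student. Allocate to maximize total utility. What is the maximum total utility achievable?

Max total: 306 points

Optimal: Rivera→Section 11am (92 points), Varga→Section 3pm (56 points), Jensen→Section 2pm (87 points), Delgado→Section 10am (71 points) — total 92+56+87+71 = 306 points.
Row-greedy (each student in turn takes its best remaining section) gives 277 points, worse by 29.
Next-best assignment: Rivera→Section 11am, Varga→Section 3pm, Delgado→Section 2pm, Jensen→Section 10am = 298 points.
Swapping Varga↔Jensen (Varga→Section 2pm 70 points, Jensen→Section 3pm 58 points) loses 15.
No other one-to-one assignment exceeds 306 points.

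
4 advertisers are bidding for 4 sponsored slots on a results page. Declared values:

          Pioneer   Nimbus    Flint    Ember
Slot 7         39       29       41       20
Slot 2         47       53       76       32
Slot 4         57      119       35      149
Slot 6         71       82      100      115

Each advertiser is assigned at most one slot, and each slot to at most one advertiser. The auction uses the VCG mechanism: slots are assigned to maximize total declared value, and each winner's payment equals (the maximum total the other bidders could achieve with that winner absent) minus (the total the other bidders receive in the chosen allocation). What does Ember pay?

Efficient allocation: Pioneer→Slot 7 ($39), Nimbus→Slot 4 ($119), Flint→Slot 2 ($76), Ember→Slot 6 ($115); total welfare W = $349.
Ember receives Slot 6 at value $115, so the others get W − 115 = $234.
Without Ember: best allocation of the remaining 3 bidders over all 4 slots is Pioneer→Slot 2 ($47), Nimbus→Slot 4 ($119), Flint→Slot 6 ($100), total $266.
VCG payment = (others' best without Ember) − (others' welfare with Ember) = 266 − 234 = $32.

Ember pays $32.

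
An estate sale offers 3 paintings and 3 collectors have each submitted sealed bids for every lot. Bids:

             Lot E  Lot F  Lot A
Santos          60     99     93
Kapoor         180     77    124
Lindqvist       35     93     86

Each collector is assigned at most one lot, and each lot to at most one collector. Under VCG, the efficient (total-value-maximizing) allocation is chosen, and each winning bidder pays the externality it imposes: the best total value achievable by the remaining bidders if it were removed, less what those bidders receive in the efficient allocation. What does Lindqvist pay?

Lindqvist pays $6.

Efficient allocation: Santos→Lot A ($93), Kapoor→Lot E ($180), Lindqvist→Lot F ($93); total welfare W = $366.
Lindqvist receives Lot F at value $93, so the others get W − 93 = $273.
Without Lindqvist: best allocation of the remaining 2 bidders over all 3 lots is Santos→Lot F ($99), Kapoor→Lot E ($180), total $279.
VCG payment = (others' best without Lindqvist) − (others' welfare with Lindqvist) = 279 − 273 = $6.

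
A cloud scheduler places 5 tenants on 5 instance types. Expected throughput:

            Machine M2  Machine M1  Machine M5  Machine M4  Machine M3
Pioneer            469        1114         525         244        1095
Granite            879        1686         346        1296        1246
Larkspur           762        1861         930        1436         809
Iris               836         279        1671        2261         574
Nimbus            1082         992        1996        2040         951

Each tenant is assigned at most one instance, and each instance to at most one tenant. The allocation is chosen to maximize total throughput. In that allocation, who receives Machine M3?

This is a one-to-one assignment (maximum-weight bipartite matching).
Optimal: Pioneer→Machine M3 (1095 ops/s), Granite→Machine M2 (879 ops/s), Larkspur→Machine M1 (1861 ops/s), Iris→Machine M4 (2261 ops/s), Nimbus→Machine M5 (1996 ops/s) — total 1095+879+1861+2261+1996 = 8092 ops/s.
Row-greedy (each tenant in turn takes its best remaining instance) gives 5127 ops/s, worse by 2965.
Swapping Nimbus↔Iris (Nimbus→Machine M4 2040 ops/s, Iris→Machine M5 1671 ops/s) loses 546.
Every other assignment is strictly worse.
Pioneer's own top instance is Machine M1 (1114 ops/s), but forcing Pioneer→Machine M1 and reassigning the rest optimally gives only 7379 ops/s — worse by 713.

Pioneer receives Machine M3.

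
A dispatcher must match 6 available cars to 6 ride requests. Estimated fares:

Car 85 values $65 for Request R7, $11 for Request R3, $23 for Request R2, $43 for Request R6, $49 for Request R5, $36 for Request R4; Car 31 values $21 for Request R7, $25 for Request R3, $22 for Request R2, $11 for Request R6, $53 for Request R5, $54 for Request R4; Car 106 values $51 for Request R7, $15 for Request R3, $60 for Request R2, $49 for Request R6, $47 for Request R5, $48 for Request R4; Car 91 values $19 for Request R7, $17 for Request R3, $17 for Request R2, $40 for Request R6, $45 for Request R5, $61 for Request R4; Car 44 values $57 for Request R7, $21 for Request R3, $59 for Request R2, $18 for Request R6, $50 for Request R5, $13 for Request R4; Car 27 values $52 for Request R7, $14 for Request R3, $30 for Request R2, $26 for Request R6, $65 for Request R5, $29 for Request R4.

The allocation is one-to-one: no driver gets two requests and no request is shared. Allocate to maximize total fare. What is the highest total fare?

Treat this as an assignment problem: match each driver to one request.
Optimal: Car 85→Request R7 ($65), Car 31→Request R3 ($25), Car 106→Request R6 ($49), Car 91→Request R4 ($61), Car 44→Request R2 ($59), Car 27→Request R5 ($65) — total 65+25+49+61+59+65 = $324.
Max-entry greedy (repeatedly take the single best remaining cell) gives $294, worse by 30.
Next-best assignment: Car 85→Request R6, Car 31→Request R3, Car 106→Request R2, Car 91→Request R4, Car 44→Request R7, Car 27→Request R5 = $311.

Maximum total: $324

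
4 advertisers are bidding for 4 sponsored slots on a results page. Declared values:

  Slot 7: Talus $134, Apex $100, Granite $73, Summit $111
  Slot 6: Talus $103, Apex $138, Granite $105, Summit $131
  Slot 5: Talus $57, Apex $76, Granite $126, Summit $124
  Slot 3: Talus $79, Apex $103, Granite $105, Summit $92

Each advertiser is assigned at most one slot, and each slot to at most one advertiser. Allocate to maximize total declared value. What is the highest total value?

Optimal: Talus→Slot 7 ($134), Apex→Slot 6 ($138), Granite→Slot 3 ($105), Summit→Slot 5 ($124) — total 134+138+105+124 = $501.
Max-entry greedy (repeatedly take the single best remaining cell) gives $490, worse by 11.
Next-best assignment: Talus→Slot 7, Apex→Slot 3, Granite→Slot 5, Summit→Slot 6 = $494.

Max total: $501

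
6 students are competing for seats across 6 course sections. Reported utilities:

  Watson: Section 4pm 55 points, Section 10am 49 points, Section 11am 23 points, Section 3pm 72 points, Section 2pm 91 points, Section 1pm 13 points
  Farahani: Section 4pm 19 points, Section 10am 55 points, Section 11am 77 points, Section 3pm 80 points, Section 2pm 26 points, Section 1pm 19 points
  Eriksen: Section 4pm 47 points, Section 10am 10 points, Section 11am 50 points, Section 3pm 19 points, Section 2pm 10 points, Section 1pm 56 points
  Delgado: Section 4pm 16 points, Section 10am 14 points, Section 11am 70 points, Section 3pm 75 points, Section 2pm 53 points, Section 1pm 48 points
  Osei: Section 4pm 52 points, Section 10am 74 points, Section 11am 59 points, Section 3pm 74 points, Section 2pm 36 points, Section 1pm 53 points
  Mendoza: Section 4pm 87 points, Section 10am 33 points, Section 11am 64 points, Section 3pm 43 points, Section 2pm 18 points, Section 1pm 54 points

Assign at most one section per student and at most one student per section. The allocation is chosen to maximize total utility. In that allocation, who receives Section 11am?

Farahani receives Section 11am.

Optimal: Watson→Section 2pm (91 points), Farahani→Section 11am (77 points), Eriksen→Section 1pm (56 points), Delgado→Section 3pm (75 points), Osei→Section 10am (74 points), Mendoza→Section 4pm (87 points) — total 91+77+56+75+74+87 = 460 points.
Max-entry greedy (repeatedly take the single best remaining cell) gives 458 points, worse by 2.
Next-best assignment: Watson→Section 2pm, Farahani→Section 3pm, Eriksen→Section 1pm, Delgado→Section 11am, Osei→Section 10am, Mendoza→Section 4pm = 458 points.
Checked against all permutations: 460 points is optimal.
Farahani's own top section is Section 3pm (80 points), but forcing Farahani→Section 3pm and reassigning the rest optimally gives only 458 points — worse by 2.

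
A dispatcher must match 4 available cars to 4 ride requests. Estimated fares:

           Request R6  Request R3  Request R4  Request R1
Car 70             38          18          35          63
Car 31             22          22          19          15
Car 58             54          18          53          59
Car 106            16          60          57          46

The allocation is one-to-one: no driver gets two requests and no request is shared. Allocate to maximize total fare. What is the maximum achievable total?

Optimal: Car 70→Request R1 ($63), Car 31→Request R6 ($22), Car 58→Request R4 ($53), Car 106→Request R3 ($60) — total 63+22+53+60 = $198.
Max-entry greedy (repeatedly take the single best remaining cell) gives $196, worse by 2.
Swapping Car 70↔Car 106 (Car 70→Request R3 $18, Car 106→Request R1 $46) loses 59.
Checked against all permutations: $198 is optimal.

Maximum total: $198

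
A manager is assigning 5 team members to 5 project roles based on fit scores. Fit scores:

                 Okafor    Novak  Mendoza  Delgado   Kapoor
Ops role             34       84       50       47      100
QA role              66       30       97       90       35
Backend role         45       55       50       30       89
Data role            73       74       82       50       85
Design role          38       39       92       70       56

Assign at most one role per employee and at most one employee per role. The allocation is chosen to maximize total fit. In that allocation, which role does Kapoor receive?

Optimal: Okafor→Data role (73 pts), Novak→Ops role (84 pts), Mendoza→Design role (92 pts), Delgado→QA role (90 pts), Kapoor→Backend role (89 pts) — total 73+84+92+90+89 = 428 pts.
Max-entry greedy (repeatedly take the single best remaining cell) gives 386 pts, worse by 42.
Next-best assignment: Okafor→Data role, Novak→Ops role, Mendoza→QA role, Delgado→Design role, Kapoor→Backend role = 413 pts.
Kapoor's own top role is Ops role (100 pts), but forcing Kapoor→Ops role and reassigning the rest optimally gives only 410 pts — worse by 18.

Kapoor receives Backend role.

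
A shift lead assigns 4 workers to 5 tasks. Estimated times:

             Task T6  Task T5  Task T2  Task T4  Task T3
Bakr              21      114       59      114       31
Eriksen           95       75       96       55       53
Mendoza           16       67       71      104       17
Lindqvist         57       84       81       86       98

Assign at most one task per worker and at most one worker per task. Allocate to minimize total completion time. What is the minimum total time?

Min total: 174 min

This is a one-to-one assignment (minimum-cost bipartite matching).
Optimal: Bakr→Task T6 (21 min), Eriksen→Task T4 (55 min), Mendoza→Task T3 (17 min), Lindqvist→Task T2 (81 min) — total 21+55+17+81 = 174 min.
Min-entry greedy (repeatedly take the single cheapest remaining cell) gives 183 min, worse by 9.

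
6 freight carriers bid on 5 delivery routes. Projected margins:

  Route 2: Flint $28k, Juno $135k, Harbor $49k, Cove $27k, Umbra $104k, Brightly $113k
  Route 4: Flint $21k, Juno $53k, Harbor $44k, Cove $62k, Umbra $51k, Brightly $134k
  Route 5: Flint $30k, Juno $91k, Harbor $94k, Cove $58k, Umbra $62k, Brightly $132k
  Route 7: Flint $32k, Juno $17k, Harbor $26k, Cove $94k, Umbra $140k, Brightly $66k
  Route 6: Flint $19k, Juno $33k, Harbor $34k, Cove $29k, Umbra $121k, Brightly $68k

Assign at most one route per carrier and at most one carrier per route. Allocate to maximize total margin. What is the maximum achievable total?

Max total: $578k

Treat this as an assignment problem: match each carrier to one route.
Optimal: Juno→Route 2 ($135k), Brightly→Route 4 ($134k), Harbor→Route 5 ($94k), Cove→Route 7 ($94k), Umbra→Route 6 ($121k) — total 135+134+94+94+121 = $578k.
Column-greedy (each route in turn goes to its best remaining carrier) gives $532k, worse by 46.
No other one-to-one assignment exceeds $578k.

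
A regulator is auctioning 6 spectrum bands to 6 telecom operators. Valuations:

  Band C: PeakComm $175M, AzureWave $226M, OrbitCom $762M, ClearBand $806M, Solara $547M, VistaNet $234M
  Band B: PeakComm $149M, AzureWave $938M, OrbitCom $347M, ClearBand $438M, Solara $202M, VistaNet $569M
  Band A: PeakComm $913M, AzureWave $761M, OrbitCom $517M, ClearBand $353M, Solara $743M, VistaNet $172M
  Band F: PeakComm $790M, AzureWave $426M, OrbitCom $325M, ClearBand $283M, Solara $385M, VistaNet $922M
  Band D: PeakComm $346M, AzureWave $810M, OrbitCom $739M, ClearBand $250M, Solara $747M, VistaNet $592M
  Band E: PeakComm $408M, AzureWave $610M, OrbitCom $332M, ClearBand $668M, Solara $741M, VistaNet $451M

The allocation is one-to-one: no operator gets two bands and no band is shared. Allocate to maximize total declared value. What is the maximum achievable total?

Max total: $5059M

This is a one-to-one assignment (maximum-weight bipartite matching).
Optimal: PeakComm→Band A ($913M), AzureWave→Band B ($938M), OrbitCom→Band D ($739M), ClearBand→Band C ($806M), Solara→Band E ($741M), VistaNet→Band F ($922M) — total 913+938+739+806+741+922 = $5059M.
Column-greedy (each band in turn goes to its best remaining operator) gives $4658M, worse by 401.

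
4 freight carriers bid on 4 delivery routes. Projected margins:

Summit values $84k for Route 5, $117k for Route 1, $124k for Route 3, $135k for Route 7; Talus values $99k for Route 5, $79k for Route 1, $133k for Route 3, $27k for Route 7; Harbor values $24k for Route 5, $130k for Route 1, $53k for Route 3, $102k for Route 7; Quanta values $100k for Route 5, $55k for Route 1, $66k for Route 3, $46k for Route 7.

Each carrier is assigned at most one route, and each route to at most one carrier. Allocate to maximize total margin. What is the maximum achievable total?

Optimal: Summit→Route 7 ($135k), Talus→Route 3 ($133k), Harbor→Route 1 ($130k), Quanta→Route 5 ($100k) — total 135+133+130+100 = $498k.
Next-best assignment: Summit→Route 1, Talus→Route 3, Harbor→Route 7, Quanta→Route 5 = $452k.
Every other assignment is strictly worse.

Max total: $498k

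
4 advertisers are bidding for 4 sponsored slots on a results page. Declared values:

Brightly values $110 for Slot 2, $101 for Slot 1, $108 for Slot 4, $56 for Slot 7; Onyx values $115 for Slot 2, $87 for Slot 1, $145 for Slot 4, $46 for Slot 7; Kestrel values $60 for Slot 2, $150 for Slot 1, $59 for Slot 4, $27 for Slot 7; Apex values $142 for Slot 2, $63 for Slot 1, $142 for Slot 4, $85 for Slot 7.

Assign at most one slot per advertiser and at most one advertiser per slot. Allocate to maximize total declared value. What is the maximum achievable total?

Maximum total: $493

Optimal: Brightly→Slot 7 ($56), Onyx→Slot 4 ($145), Kestrel→Slot 1 ($150), Apex→Slot 2 ($142) — total 56+145+150+142 = $493.
Row-greedy (each advertiser in turn takes its best remaining slot) gives $490, worse by 3.
Next-best assignment: Brightly→Slot 2, Onyx→Slot 4, Kestrel→Slot 1, Apex→Slot 7 = $490.
Swapping Apex↔Brightly (Apex→Slot 7 $85, Brightly→Slot 2 $110) loses 3.
Checked against all permutations: $493 is optimal.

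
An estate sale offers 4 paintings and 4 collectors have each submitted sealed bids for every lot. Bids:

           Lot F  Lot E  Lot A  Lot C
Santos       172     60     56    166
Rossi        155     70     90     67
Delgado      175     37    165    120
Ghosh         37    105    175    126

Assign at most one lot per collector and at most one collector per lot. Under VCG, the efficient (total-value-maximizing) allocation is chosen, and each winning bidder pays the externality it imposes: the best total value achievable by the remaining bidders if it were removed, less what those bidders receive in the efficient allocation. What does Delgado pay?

Delgado pays $70.

Efficient allocation: Santos→Lot C ($166), Rossi→Lot F ($155), Delgado→Lot A ($165), Ghosh→Lot E ($105); total welfare W = $591.
Delgado receives Lot A at value $165, so the others get W − 165 = $426.
Without Delgado: best allocation of the remaining 3 bidders over all 4 lots is Santos→Lot C ($166), Rossi→Lot F ($155), Ghosh→Lot A ($175), total $496.
VCG payment = (others' best without Delgado) − (others' welfare with Delgado) = 496 − 426 = $70.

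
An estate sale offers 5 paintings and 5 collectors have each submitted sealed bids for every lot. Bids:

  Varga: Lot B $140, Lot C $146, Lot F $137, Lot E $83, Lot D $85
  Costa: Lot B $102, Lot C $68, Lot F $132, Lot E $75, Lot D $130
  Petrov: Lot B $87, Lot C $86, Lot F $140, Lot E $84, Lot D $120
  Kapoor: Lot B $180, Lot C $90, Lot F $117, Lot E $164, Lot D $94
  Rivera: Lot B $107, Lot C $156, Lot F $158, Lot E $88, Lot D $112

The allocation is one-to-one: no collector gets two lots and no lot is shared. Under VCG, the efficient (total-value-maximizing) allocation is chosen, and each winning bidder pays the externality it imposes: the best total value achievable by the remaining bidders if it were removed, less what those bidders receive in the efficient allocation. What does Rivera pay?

Efficient allocation: Varga→Lot B ($140), Costa→Lot D ($130), Petrov→Lot F ($140), Kapoor→Lot E ($164), Rivera→Lot C ($156); total welfare W = $730.
Rivera receives Lot C at value $156, so the others get W − 156 = $574.
Without Rivera: best allocation of the remaining 4 bidders over all 5 lots is Varga→Lot C ($146), Costa→Lot D ($130), Petrov→Lot F ($140), Kapoor→Lot B ($180), total $596.
VCG payment = (others' best without Rivera) − (others' welfare with Rivera) = 596 − 574 = $22.

Rivera pays $22.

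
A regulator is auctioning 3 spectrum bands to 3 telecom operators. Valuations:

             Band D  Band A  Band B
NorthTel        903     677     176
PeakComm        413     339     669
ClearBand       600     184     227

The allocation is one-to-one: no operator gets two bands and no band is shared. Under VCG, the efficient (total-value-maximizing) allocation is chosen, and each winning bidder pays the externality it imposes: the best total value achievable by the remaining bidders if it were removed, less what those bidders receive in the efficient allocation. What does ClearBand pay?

ClearBand pays $226M.

Efficient allocation: NorthTel→Band A ($677M), PeakComm→Band B ($669M), ClearBand→Band D ($600M); total welfare W = $1946M.
ClearBand receives Band D at value $600M, so the others get W − 600 = $1346M.
Without ClearBand: best allocation of the remaining 2 bidders over all 3 bands is NorthTel→Band D ($903M), PeakComm→Band B ($669M), total $1572M.
VCG payment = (others' best without ClearBand) − (others' welfare with ClearBand) = 1572 − 1346 = $226M.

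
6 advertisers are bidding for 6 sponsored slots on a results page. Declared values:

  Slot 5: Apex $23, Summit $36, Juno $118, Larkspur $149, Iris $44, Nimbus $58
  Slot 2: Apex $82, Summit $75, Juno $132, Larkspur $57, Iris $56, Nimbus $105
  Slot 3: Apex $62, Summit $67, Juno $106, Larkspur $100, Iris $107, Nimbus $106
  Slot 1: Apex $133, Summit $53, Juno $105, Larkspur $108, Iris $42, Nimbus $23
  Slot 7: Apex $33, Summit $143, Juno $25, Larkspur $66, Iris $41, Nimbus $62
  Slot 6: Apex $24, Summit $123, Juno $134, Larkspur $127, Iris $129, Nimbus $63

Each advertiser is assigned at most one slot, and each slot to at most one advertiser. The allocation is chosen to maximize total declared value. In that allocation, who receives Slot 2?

Optimal: Apex→Slot 1 ($133), Summit→Slot 7 ($143), Juno→Slot 2 ($132), Larkspur→Slot 5 ($149), Iris→Slot 6 ($129), Nimbus→Slot 3 ($106) — total 133+143+132+149+129+106 = $792.
Row-greedy (each advertiser in turn takes its best remaining slot) gives $771, worse by 21.
Next-best assignment: Apex→Slot 1, Summit→Slot 7, Juno→Slot 6, Larkspur→Slot 5, Iris→Slot 3, Nimbus→Slot 2 = $771.
Swapping Larkspur↔Iris (Larkspur→Slot 6 $127, Iris→Slot 5 $44) loses 107.
Juno's own top slot is Slot 6 ($134), but forcing Juno→Slot 6 and reassigning the rest optimally gives only $771 — worse by 21.

Juno receives Slot 2.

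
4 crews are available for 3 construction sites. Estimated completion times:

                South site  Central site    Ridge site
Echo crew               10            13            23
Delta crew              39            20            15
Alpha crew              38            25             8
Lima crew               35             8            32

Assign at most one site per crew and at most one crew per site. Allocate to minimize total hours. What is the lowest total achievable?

Min total: 26 hours

Optimal: Echo crew→South site (10 hours), Lima crew→Central site (8 hours), Alpha crew→Ridge site (8 hours) — total 10+8+8 = 26 hours.
Row-greedy (each crew in turn takes its cheapest remaining site) gives 50 hours, worse by 24.
Swapping Lima crew↔Echo crew (Lima crew→South site 35 hours, Echo crew→Central site 13 hours) adds 30.
Checked against all permutations: 26 hours is optimal.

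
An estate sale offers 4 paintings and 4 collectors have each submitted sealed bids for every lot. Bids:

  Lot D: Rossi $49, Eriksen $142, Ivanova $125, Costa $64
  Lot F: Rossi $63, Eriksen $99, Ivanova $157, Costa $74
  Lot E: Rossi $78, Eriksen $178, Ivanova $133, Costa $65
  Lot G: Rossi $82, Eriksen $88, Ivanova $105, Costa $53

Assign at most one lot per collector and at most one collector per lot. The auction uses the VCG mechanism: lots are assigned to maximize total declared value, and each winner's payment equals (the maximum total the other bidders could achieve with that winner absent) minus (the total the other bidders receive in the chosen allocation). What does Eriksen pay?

Eriksen pays $1.

Efficient allocation: Rossi→Lot G ($82), Eriksen→Lot E ($178), Ivanova→Lot F ($157), Costa→Lot D ($64); total welfare W = $481.
Eriksen receives Lot E at value $178, so the others get W − 178 = $303.
Without Eriksen: best allocation of the remaining 3 bidders over all 4 lots is Rossi→Lot G ($82), Ivanova→Lot F ($157), Costa→Lot E ($65), total $304.
VCG payment = (others' best without Eriksen) − (others' welfare with Eriksen) = 304 − 303 = $1.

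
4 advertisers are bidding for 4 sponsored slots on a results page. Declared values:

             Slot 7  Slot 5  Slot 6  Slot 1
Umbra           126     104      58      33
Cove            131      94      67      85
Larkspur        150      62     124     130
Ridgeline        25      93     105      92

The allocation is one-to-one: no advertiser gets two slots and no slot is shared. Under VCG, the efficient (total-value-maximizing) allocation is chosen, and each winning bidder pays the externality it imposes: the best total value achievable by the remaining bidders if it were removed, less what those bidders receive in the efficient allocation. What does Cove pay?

Cove pays $22.

Efficient allocation: Umbra→Slot 5 ($104), Cove→Slot 7 ($131), Larkspur→Slot 1 ($130), Ridgeline→Slot 6 ($105); total welfare W = $470.
Cove receives Slot 7 at value $131, so the others get W − 131 = $339.
Without Cove: best allocation of the remaining 3 bidders over all 4 slots is Umbra→Slot 7 ($126), Larkspur→Slot 1 ($130), Ridgeline→Slot 6 ($105), total $361.
VCG payment = (others' best without Cove) − (others' welfare with Cove) = 361 − 339 = $22.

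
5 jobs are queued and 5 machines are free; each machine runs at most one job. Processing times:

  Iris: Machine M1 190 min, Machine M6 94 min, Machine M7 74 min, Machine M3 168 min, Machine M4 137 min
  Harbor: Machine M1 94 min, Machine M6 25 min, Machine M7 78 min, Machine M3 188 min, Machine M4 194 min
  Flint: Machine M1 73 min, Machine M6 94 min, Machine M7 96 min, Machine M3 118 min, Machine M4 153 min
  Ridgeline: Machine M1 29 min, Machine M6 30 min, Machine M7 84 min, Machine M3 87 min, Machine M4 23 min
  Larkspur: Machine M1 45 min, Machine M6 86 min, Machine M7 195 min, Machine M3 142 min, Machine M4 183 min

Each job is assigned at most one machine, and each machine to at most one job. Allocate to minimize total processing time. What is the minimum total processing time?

Min total: 285 min

Optimal: Iris→Machine M7 (74 min), Harbor→Machine M6 (25 min), Flint→Machine M3 (118 min), Ridgeline→Machine M4 (23 min), Larkspur→Machine M1 (45 min) — total 74+25+118+23+45 = 285 min.
Column-greedy (each machine in turn goes to its cheapest remaining job) gives 429 min, worse by 144.
Next-best assignment: Iris→Machine M7, Harbor→Machine M6, Flint→Machine M1, Ridgeline→Machine M4, Larkspur→Machine M3 = 337 min.
Swapping Larkspur↔Harbor (Larkspur→Machine M6 86 min, Harbor→Machine M1 94 min) adds 110.
Every other assignment is strictly worse.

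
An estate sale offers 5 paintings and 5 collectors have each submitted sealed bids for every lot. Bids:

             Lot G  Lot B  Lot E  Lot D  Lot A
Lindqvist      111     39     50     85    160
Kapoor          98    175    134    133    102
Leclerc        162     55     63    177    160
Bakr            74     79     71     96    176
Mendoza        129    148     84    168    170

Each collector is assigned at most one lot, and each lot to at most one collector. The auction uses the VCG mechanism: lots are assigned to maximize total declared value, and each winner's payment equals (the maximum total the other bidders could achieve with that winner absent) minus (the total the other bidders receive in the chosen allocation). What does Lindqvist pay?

Lindqvist pays $46.

Efficient allocation: Lindqvist→Lot G ($111), Kapoor→Lot E ($134), Leclerc→Lot D ($177), Bakr→Lot A ($176), Mendoza→Lot B ($148); total welfare W = $746.
Lindqvist receives Lot G at value $111, so the others get W − 111 = $635.
Without Lindqvist: best allocation of the remaining 4 bidders over all 5 lots is Kapoor→Lot B ($175), Leclerc→Lot G ($162), Bakr→Lot A ($176), Mendoza→Lot D ($168), total $681.
VCG payment = (others' best without Lindqvist) − (others' welfare with Lindqvist) = 681 − 635 = $46.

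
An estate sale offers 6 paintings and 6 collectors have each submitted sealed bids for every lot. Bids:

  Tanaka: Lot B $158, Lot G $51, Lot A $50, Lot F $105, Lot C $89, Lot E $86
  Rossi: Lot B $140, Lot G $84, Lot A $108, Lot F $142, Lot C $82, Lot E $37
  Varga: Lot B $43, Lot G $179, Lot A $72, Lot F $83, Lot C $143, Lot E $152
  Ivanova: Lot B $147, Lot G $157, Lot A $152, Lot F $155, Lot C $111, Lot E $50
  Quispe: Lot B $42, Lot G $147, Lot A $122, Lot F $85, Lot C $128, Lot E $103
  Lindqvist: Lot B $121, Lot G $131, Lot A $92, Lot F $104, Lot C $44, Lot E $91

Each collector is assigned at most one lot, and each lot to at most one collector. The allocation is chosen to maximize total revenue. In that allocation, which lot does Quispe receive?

Quispe receives Lot C.

Treat this as an assignment problem: match each collector to one lot.
Optimal: Tanaka→Lot B ($158), Rossi→Lot F ($142), Varga→Lot E ($152), Ivanova→Lot A ($152), Quispe→Lot C ($128), Lindqvist→Lot G ($131) — total 158+142+152+152+128+131 = $863.
Column-greedy (each lot in turn goes to its best remaining collector) gives $850, worse by 13.
Next-best assignment: Tanaka→Lot B, Rossi→Lot F, Varga→Lot G, Ivanova→Lot A, Quispe→Lot C, Lindqvist→Lot E = $850.
Every other assignment is strictly worse.
Quispe's own top lot is Lot G ($147), but forcing Quispe→Lot G and reassigning the rest optimally gives only $833 — worse by 30.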